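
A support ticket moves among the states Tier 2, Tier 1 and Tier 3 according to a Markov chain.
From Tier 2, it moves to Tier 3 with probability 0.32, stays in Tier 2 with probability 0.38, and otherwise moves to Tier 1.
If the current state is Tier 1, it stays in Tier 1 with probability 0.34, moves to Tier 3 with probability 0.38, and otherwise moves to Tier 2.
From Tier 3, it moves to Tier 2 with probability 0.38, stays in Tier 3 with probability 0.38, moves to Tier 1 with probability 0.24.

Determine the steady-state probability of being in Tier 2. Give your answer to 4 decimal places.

Let the stationary distribution be π with π = πP and π_1 + π_2 + π_3 = 1.
π_1 = 0.38·π_1 + 0.28·π_2 + 0.38·π_3
π_2 = 0.3·π_1 + 0.34·π_2 + 0.24·π_3
Solving with the normalization constraint gives π = (0.3510, 0.2901, 0.3589).
So the stationary probability of Tier 2 is 0.3510.

0.3510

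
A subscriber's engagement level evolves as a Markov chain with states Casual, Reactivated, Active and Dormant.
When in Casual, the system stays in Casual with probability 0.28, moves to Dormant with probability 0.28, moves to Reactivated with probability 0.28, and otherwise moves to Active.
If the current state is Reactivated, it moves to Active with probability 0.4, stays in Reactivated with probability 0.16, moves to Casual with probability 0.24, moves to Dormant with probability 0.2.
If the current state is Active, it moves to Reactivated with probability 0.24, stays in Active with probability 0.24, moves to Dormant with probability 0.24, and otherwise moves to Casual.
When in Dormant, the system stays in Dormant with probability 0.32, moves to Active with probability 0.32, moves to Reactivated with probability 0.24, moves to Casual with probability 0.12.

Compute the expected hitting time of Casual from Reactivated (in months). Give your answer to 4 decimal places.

Let t(s) be the expected number of months to first reach Casual from state s, with t(Casual) = 0. Conditioning on the first month:
t(Reactivated) = 1 + 0.16·t(Reactivated) + 0.4·t(Active) + 0.2·t(Dormant)
t(Active) = 1 + 0.24·t(Reactivated) + 0.24·t(Active) + 0.24·t(Dormant)
t(Dormant) = 1 + 0.24·t(Reactivated) + 0.32·t(Active) + 0.32·t(Dormant)
Solving: t(Reactivated) = 4.4630, t(Active) = 4.3305, t(Dormant) = 5.0837.
Expected months from Reactivated to Casual: 4.4630.

4.4630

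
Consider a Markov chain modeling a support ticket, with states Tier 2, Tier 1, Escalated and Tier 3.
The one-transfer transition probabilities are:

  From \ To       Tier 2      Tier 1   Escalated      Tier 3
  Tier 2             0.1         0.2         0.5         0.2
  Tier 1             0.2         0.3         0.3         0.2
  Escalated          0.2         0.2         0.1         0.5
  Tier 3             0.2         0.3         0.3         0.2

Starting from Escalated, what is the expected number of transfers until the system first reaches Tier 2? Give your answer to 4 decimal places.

5.0000

Let t(s) be the expected number of transfers to first reach Tier 2 from state s, with t(Tier 2) = 0. Conditioning on the first transfer:
t(Tier 1) = 1 + 0.3·t(Tier 1) + 0.3·t(Escalated) + 0.2·t(Tier 3)
t(Escalated) = 1 + 0.2·t(Tier 1) + 0.1·t(Escalated) + 0.5·t(Tier 3)
t(Tier 3) = 1 + 0.3·t(Tier 1) + 0.3·t(Escalated) + 0.2·t(Tier 3)
Solving: t(Tier 1) = 5.0000, t(Escalated) = 5.0000, t(Tier 3) = 5.0000.
Expected transfers from Escalated to Tier 2: 5.0000.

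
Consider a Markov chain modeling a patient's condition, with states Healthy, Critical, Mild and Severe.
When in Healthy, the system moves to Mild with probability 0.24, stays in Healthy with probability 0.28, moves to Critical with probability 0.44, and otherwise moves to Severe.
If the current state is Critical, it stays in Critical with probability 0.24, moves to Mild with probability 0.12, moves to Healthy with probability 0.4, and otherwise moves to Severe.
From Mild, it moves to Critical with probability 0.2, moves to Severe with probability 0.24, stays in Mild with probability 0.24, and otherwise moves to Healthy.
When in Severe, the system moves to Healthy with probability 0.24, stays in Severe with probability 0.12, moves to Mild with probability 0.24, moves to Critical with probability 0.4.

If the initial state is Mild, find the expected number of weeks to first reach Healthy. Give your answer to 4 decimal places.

3.0951

Let t(s) be the expected number of weeks to first reach Healthy from state s, with t(Healthy) = 0. Conditioning on the first week:
t(Critical) = 1 + 0.24·t(Critical) + 0.12·t(Mild) + 0.24·t(Severe)
t(Mild) = 1 + 0.2·t(Critical) + 0.24·t(Mild) + 0.24·t(Severe)
t(Severe) = 1 + 0.4·t(Critical) + 0.24·t(Mild) + 0.12·t(Severe)
Solving: t(Critical) = 2.8371, t(Mild) = 3.0951, t(Severe) = 3.2701.
Expected weeks from Mild to Healthy: 3.0951.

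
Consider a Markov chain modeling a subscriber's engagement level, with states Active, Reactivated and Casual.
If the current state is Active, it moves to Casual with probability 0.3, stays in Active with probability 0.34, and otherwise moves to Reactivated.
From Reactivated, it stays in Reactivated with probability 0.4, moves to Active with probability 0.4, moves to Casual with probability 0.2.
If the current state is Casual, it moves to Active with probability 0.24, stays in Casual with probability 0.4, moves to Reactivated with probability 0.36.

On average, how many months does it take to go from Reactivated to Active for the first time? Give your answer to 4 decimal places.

2.7778

Let t(s) be the expected number of months to first reach Active from state s, with t(Active) = 0. Conditioning on the first month:
t(Reactivated) = 1 + 0.4·t(Reactivated) + 0.2·t(Casual)
t(Casual) = 1 + 0.36·t(Reactivated) + 0.4·t(Casual)
Solving: t(Reactivated) = 2.7778, t(Casual) = 3.3333.
Expected months from Reactivated to Active: 2.7778.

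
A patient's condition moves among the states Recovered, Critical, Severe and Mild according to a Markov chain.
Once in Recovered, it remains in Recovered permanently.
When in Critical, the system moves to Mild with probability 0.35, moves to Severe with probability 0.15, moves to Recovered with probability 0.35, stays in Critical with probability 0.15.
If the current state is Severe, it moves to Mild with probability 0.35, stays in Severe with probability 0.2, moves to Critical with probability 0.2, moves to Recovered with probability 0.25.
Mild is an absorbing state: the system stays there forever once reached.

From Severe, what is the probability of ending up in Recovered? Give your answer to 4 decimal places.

0.4346

Let h(s) be the probability of absorption at Recovered starting from transient state s. Then h(Recovered) = 1 and h(Mild) = 0. By first-step analysis:
h(Critical) = 0.35·1 + 0.15·h(Critical) + 0.15·h(Severe) + 0.35·0
h(Severe) = 0.25·1 + 0.2·h(Critical) + 0.2·h(Severe) + 0.35·0
Solving: h(Critical) = 0.4885, h(Severe) = 0.4346.
Starting from Severe, the probability is 0.4346.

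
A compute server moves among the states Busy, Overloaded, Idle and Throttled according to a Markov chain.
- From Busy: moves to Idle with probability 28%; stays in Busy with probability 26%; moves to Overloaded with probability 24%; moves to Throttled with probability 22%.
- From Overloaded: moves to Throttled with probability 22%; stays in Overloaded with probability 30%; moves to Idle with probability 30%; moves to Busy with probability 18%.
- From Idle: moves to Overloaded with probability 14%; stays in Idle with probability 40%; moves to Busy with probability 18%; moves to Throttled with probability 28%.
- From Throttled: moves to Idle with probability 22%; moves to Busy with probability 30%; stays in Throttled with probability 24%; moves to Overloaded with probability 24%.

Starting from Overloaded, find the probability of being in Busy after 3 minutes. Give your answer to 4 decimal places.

0.2268

Propagate the distribution vector 3 minutes from Overloaded.
After 0 minutes: (0.0000, 1.0000, 0.0000, 0.0000)
After 1 minute: (0.1800, 0.3000, 0.3000, 0.2200)
After 2 minutes: (0.2208, 0.2280, 0.3088, 0.2424)
After 3 minutes: (0.2268, 0.2228, 0.3071, 0.2434)
P(in Busy after 3 minutes) = 0.2268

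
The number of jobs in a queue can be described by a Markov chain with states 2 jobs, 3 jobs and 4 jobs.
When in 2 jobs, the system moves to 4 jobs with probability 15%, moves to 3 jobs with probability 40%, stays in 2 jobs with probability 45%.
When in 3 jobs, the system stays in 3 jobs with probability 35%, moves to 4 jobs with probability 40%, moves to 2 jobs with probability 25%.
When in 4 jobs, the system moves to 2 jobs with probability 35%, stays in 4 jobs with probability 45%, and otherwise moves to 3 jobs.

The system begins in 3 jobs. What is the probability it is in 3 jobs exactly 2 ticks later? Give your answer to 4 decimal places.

0.3025

Sum over the intermediate state after 1 tick:
P = P(3 jobs→2 jobs)·P(2 jobs→3 jobs) + P(3 jobs→3 jobs)·P(3 jobs→3 jobs) + P(3 jobs→4 jobs)·P(4 jobs→3 jobs)
  = 0.25×0.4 + 0.35×0.35 + 0.4×0.2
  = 0.1000 + 0.1225 + 0.0800 = 0.3025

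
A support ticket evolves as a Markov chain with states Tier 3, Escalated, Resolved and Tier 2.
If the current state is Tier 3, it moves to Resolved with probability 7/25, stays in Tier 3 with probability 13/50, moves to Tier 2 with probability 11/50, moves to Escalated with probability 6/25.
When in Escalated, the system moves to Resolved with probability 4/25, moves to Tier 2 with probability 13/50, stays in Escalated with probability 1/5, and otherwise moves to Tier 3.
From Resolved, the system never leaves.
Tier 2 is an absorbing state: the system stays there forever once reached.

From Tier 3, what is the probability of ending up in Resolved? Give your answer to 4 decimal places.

Let h(s) be the probability of absorption at Resolved starting from transient state s. Then h(Resolved) = 1 and h(Tier 2) = 0. By first-step analysis:
h(Tier 3) = 0.26·h(Tier 3) + 0.24·h(Escalated) + 0.28·1 + 0.22·0
h(Escalated) = 0.38·h(Tier 3) + 0.2·h(Escalated) + 0.16·1 + 0.26·0
Solving: h(Tier 3) = 0.5240, h(Escalated) = 0.4489.
Starting from Tier 3, the probability is 0.5240.

0.5240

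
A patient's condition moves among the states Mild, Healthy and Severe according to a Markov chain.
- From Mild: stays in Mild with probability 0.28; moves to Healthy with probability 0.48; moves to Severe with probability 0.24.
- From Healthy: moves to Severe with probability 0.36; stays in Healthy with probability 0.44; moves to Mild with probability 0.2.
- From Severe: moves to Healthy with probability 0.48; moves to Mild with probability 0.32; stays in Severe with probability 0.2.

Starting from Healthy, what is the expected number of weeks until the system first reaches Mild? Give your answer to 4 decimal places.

4.2151

Let t(s) be the expected number of weeks to first reach Mild from state s, with t(Mild) = 0. Conditioning on the first week:
t(Healthy) = 1 + 0.44·t(Healthy) + 0.36·t(Severe)
t(Severe) = 1 + 0.48·t(Healthy) + 0.2·t(Severe)
Solving: t(Healthy) = 4.2151, t(Severe) = 3.7791.
Expected weeks from Healthy to Mild: 4.2151.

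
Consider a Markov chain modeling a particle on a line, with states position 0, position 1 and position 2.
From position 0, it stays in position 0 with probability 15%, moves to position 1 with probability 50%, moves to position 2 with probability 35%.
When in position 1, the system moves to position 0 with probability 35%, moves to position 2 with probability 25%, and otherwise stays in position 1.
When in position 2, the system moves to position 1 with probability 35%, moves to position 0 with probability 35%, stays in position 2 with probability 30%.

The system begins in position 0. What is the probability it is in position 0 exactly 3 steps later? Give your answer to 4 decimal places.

0.2860

Propagate the distribution vector 3 steps from position 0.
After 0 steps: (1.0000, 0.0000, 0.0000)
After 1 step: (0.1500, 0.5000, 0.3500)
After 2 steps: (0.3200, 0.3975, 0.2825)
After 3 steps: (0.2860, 0.4179, 0.2961)
P(in position 0 after 3 steps) = 0.2860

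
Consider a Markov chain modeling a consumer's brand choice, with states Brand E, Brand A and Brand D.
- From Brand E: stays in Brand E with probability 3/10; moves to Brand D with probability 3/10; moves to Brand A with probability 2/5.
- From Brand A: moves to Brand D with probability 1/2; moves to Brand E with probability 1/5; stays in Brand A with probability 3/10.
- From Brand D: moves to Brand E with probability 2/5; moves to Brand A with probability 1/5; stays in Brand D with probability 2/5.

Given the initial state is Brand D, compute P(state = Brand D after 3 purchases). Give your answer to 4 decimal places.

0.3980

Propagate the distribution vector 3 purchases from Brand D.
After 0 purchases: (0.0000, 0.0000, 1.0000)
After 1 purchase: (0.4000, 0.2000, 0.4000)
After 2 purchases: (0.3200, 0.3000, 0.3800)
After 3 purchases: (0.3080, 0.2940, 0.3980)
P(in Brand D after 3 purchases) = 0.3980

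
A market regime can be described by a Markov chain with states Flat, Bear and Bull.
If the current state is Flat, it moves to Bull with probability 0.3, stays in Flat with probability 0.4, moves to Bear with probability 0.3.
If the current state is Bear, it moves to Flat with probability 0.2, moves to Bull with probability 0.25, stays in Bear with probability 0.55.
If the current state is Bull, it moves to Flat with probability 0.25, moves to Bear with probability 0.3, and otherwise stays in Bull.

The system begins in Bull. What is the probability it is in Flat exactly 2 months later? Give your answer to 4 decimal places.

Sum over the intermediate state after 1 month:
P = P(Bull→Flat)·P(Flat→Flat) + P(Bull→Bear)·P(Bear→Flat) + P(Bull→Bull)·P(Bull→Flat)
  = 0.25×0.4 + 0.3×0.2 + 0.45×0.25
  = 0.1000 + 0.0600 + 0.1125 = 0.2725

0.2725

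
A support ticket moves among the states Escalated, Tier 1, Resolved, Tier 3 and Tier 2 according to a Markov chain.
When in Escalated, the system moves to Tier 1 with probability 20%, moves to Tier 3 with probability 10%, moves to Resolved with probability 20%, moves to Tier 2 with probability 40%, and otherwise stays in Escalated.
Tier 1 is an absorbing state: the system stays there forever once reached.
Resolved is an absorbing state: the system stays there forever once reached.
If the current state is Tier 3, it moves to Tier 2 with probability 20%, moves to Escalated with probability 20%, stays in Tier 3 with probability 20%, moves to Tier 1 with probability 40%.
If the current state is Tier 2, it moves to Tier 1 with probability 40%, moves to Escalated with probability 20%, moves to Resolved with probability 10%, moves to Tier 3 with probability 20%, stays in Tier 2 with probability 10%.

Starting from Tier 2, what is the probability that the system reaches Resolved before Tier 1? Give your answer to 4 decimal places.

Let h(s) be the probability of absorption at Resolved starting from transient state s. Then h(Resolved) = 1 and h(Tier 1) = 0. By first-step analysis:
h(Escalated) = 0.1·h(Escalated) + 0.2·0 + 0.2·1 + 0.1·h(Tier 3) + 0.4·h(Tier 2)
h(Tier 3) = 0.2·h(Escalated) + 0.4·0 + 0.2·h(Tier 3) + 0.2·h(Tier 2)
h(Tier 2) = 0.2·h(Escalated) + 0.4·0 + 0.1·1 + 0.2·h(Tier 3) + 0.1·h(Tier 2)
Solving: h(Escalated) = 0.3333, h(Tier 3) = 0.1373, h(Tier 2) = 0.2157.
Starting from Tier 2, the probability is 0.2157.

0.2157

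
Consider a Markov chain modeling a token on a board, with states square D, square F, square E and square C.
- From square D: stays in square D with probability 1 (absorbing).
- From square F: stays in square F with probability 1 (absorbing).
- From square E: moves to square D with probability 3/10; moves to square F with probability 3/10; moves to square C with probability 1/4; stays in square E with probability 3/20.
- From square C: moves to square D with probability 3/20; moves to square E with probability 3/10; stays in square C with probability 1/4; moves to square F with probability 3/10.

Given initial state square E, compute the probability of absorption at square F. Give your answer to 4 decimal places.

Let h(s) be the probability of absorption at square F starting from transient state s. Then h(square F) = 1 and h(square D) = 0. By first-step analysis:
h(square E) = 0.3·0 + 0.3·1 + 0.15·h(square E) + 0.25·h(square C)
h(square C) = 0.15·0 + 0.3·1 + 0.3·h(square E) + 0.25·h(square C)
Solving: h(square E) = 0.5333, h(square C) = 0.6133.
Starting from square E, the probability is 0.5333.

0.5333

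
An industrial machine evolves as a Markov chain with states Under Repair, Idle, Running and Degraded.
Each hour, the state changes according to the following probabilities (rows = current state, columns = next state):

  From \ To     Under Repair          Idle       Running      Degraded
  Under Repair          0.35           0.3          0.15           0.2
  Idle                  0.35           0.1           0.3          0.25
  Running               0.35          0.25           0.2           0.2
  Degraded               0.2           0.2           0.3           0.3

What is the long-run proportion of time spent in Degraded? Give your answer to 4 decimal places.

0.2345

Let the stationary distribution be π with π = πP and π_1 + π_2 + π_3 + π_4 = 1.
π_1 = 0.35·π_1 + 0.35·π_2 + 0.35·π_3 + 0.2·π_4
π_2 = 0.3·π_1 + 0.1·π_2 + 0.25·π_3 + 0.2·π_4
π_3 = 0.15·π_1 + 0.3·π_2 + 0.2·π_3 + 0.3·π_4
Solving with the normalization constraint gives π = (0.3148, 0.2209, 0.2298, 0.2345).
So the stationary probability of Degraded is 0.2345.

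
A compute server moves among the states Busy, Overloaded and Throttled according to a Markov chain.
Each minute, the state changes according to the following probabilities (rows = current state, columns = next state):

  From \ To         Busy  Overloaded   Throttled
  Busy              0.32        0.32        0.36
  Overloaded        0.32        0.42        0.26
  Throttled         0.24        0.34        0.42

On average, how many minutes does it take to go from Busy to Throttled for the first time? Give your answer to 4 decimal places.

3.0822

Let t(s) be the expected number of minutes to first reach Throttled from state s, with t(Throttled) = 0. Conditioning on the first minute:
t(Busy) = 1 + 0.32·t(Busy) + 0.32·t(Overloaded)
t(Overloaded) = 1 + 0.32·t(Busy) + 0.42·t(Overloaded)
Solving: t(Busy) = 3.0822, t(Overloaded) = 3.4247.
Expected minutes from Busy to Throttled: 3.0822.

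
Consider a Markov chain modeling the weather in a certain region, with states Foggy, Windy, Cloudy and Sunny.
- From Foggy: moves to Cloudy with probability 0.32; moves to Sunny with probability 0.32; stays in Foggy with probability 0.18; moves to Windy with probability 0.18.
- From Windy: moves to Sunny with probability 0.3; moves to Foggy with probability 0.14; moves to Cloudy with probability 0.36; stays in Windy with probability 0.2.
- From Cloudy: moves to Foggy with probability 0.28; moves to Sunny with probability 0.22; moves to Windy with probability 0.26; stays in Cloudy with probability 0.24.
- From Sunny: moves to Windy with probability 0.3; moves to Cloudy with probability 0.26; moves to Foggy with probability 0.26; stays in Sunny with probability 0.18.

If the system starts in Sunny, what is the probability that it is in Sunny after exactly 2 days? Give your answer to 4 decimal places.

Propagate the distribution vector 2 days from Sunny.
After 0 days: (0.0000, 0.0000, 0.0000, 1.0000)
After 1 day: (0.2600, 0.3000, 0.2600, 0.1800)
After 2 days: (0.2084, 0.2284, 0.3004, 0.2628)
P(in Sunny after 2 days) = 0.2628

0.2628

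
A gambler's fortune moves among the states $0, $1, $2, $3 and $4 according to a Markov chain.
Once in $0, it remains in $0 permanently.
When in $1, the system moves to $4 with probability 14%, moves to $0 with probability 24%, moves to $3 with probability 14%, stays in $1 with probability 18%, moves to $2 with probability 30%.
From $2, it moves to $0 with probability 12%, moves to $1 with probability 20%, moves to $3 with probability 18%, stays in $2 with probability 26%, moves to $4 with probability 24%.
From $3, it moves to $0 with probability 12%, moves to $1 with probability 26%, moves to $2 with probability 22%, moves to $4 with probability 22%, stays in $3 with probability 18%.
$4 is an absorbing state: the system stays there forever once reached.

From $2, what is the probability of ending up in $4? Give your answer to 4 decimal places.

0.5987

Let h(s) be the probability of absorption at $4 starting from transient state s. Then h($4) = 1 and h($0) = 0. By first-step analysis:
h($1) = 0.24·0 + 0.18·h($1) + 0.3·h($2) + 0.14·h($3) + 0.14·1
h($2) = 0.12·0 + 0.2·h($1) + 0.26·h($2) + 0.18·h($3) + 0.24·1
h($3) = 0.12·0 + 0.26·h($1) + 0.22·h($2) + 0.18·h($3) + 0.22·1
Solving: h($1) = 0.4895, h($2) = 0.5987, h($3) = 0.5841.
Starting from $2, the probability is 0.5987.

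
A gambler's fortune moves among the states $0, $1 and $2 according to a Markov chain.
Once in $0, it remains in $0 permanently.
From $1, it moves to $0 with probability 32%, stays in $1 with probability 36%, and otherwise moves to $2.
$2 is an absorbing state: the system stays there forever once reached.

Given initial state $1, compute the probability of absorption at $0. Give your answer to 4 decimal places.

0.5000

Let h(s) be the probability of absorption at $0 starting from transient state s. Then h($0) = 1 and h($2) = 0. By first-step analysis:
h($1) = 0.32·1 + 0.36·h($1) + 0.32·0
Solving: h($1) = 0.5000.
Starting from $1, the probability is 0.5000.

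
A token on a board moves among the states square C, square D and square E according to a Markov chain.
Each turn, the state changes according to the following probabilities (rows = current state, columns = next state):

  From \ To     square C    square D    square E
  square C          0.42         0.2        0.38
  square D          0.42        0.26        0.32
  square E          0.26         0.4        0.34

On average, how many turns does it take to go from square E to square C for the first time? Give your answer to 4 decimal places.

Let t(s) be the expected number of turns to first reach square C from state s, with t(square C) = 0. Conditioning on the first turn:
t(square D) = 1 + 0.26·t(square D) + 0.32·t(square E)
t(square E) = 1 + 0.4·t(square D) + 0.34·t(square E)
Solving: t(square D) = 2.7192, t(square E) = 3.1632.
Expected turns from square E to square C: 3.1632.

3.1632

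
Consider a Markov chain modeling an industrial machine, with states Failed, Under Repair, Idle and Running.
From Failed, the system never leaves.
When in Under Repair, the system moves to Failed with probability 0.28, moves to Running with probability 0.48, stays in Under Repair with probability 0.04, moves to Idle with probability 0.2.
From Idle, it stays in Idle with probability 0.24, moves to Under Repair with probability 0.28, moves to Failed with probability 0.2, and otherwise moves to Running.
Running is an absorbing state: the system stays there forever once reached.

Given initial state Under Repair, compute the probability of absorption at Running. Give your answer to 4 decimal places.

0.6247

Let h(s) be the probability of absorption at Running starting from transient state s. Then h(Running) = 1 and h(Failed) = 0. By first-step analysis:
h(Under Repair) = 0.28·0 + 0.04·h(Under Repair) + 0.2·h(Idle) + 0.48·1
h(Idle) = 0.2·0 + 0.28·h(Under Repair) + 0.24·h(Idle) + 0.28·1
Solving: h(Under Repair) = 0.6247, h(Idle) = 0.5986.
Starting from Under Repair, the probability is 0.6247.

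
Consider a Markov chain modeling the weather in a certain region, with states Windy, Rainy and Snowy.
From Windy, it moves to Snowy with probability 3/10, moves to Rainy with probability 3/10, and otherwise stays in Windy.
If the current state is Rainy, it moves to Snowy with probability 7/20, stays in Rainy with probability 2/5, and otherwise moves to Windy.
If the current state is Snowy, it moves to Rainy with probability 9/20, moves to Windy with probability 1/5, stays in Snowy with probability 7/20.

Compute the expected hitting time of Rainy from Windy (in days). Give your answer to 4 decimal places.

Let t(s) be the expected number of days to first reach Rainy from state s, with t(Rainy) = 0. Conditioning on the first day:
t(Windy) = 1 + 0.4·t(Windy) + 0.3·t(Snowy)
t(Snowy) = 1 + 0.2·t(Windy) + 0.35·t(Snowy)
Solving: t(Windy) = 2.8788, t(Snowy) = 2.4242.
Expected days from Windy to Rainy: 2.8788.

2.8788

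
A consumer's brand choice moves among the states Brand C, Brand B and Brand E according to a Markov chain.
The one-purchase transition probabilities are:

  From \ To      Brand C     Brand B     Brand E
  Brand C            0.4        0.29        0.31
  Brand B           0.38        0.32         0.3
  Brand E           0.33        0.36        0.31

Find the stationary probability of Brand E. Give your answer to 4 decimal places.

Let the stationary distribution be π with π = πP and π_1 + π_2 + π_3 = 1.
π_1 = 0.4·π_1 + 0.38·π_2 + 0.33·π_3
π_2 = 0.29·π_1 + 0.32·π_2 + 0.36·π_3
Solving with the normalization constraint gives π = (0.3721, 0.3211, 0.3068).
So the stationary probability of Brand E is 0.3068.

0.3068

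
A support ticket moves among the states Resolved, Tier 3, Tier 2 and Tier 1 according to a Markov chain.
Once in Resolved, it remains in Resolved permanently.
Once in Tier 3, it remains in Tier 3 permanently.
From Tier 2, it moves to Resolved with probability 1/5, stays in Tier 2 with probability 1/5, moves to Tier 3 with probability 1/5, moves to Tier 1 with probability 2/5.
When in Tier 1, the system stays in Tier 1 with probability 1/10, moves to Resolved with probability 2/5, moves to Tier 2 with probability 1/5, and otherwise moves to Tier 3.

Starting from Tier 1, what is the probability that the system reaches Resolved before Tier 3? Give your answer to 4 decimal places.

0.5625

Let h(s) be the probability of absorption at Resolved starting from transient state s. Then h(Resolved) = 1 and h(Tier 3) = 0. By first-step analysis:
h(Tier 2) = 0.2·1 + 0.2·0 + 0.2·h(Tier 2) + 0.4·h(Tier 1)
h(Tier 1) = 0.4·1 + 0.3·0 + 0.2·h(Tier 2) + 0.1·h(Tier 1)
Solving: h(Tier 2) = 0.5313, h(Tier 1) = 0.5625.
Starting from Tier 1, the probability is 0.5625.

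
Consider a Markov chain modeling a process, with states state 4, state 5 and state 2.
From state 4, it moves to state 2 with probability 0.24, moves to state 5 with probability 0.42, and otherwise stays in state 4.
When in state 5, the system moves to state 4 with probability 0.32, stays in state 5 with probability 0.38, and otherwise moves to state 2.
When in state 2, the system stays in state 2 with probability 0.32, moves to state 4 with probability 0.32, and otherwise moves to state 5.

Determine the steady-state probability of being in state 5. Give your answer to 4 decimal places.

0.3873

Let the stationary distribution be π with π = πP and π_1 + π_2 + π_3 = 1.
π_1 = 0.34·π_1 + 0.32·π_2 + 0.32·π_3
π_2 = 0.42·π_1 + 0.38·π_2 + 0.36·π_3
Solving with the normalization constraint gives π = (0.3265, 0.3873, 0.2861).
So the stationary probability of state 5 is 0.3873.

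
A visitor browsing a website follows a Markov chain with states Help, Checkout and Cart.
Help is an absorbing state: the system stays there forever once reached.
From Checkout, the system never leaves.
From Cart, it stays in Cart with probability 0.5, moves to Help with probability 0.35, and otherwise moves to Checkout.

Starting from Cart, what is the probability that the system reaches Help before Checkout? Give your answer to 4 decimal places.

Let h(s) be the probability of absorption at Help starting from transient state s. Then h(Help) = 1 and h(Checkout) = 0. By first-step analysis:
h(Cart) = 0.35·1 + 0.15·0 + 0.5·h(Cart)
Solving: h(Cart) = 0.7000.
Starting from Cart, the probability is 0.7000.

0.7000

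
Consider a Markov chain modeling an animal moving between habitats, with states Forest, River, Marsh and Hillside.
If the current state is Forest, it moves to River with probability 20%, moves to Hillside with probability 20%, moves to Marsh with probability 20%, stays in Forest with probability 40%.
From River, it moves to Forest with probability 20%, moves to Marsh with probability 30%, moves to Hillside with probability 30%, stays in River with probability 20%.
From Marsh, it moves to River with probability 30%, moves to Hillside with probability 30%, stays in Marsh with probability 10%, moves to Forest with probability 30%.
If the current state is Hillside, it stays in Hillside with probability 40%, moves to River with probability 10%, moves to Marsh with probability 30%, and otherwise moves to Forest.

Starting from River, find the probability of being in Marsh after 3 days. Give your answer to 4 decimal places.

Propagate the distribution vector 3 days from River.
After 0 days: (0.0000, 1.0000, 0.0000, 0.0000)
After 1 day: (0.2000, 0.2000, 0.3000, 0.3000)
After 2 days: (0.2700, 0.2000, 0.2200, 0.3100)
After 3 days: (0.2760, 0.1910, 0.2290, 0.3040)
P(in Marsh after 3 days) = 0.2290

0.2290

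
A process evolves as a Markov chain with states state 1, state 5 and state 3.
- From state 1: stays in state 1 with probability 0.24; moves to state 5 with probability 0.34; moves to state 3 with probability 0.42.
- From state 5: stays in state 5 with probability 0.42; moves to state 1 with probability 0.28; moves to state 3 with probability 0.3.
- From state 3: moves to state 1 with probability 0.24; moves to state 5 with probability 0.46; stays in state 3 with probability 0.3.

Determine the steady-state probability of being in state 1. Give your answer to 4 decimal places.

Let the stationary distribution be π with π = πP and π_1 + π_2 + π_3 = 1.
π_1 = 0.24·π_1 + 0.28·π_2 + 0.24·π_3
π_2 = 0.34·π_1 + 0.42·π_2 + 0.46·π_3
Solving with the normalization constraint gives π = (0.2565, 0.4127, 0.3308).
So the stationary probability of state 1 is 0.2565.

0.2565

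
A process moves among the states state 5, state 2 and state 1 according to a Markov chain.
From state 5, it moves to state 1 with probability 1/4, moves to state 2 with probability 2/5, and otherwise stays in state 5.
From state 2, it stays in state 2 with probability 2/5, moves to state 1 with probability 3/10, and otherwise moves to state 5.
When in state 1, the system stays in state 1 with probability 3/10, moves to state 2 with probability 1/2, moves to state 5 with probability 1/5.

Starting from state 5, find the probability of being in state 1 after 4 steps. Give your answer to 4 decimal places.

0.2857

Propagate the distribution vector 4 steps from state 5.
After 0 steps: (1.0000, 0.0000, 0.0000)
After 1 step: (0.3500, 0.4000, 0.2500)
After 2 steps: (0.2925, 0.4250, 0.2825)
After 3 steps: (0.2864, 0.4283, 0.2854)
After 4 steps: (0.2858, 0.4285, 0.2857)
P(in state 1 after 4 steps) = 0.2857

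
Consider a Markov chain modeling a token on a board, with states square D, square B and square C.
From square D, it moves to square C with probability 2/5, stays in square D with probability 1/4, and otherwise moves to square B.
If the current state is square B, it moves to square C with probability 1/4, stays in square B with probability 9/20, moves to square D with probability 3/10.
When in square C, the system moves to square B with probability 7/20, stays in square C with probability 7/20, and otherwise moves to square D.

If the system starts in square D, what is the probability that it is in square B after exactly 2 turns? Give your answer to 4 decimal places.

Sum over the intermediate state after 1 turn:
P = P(square D→square D)·P(square D→square B) + P(square D→square B)·P(square B→square B) + P(square D→square C)·P(square C→square B)
  = 0.25×0.35 + 0.35×0.45 + 0.4×0.35
  = 0.0875 + 0.1575 + 0.1400 = 0.3850

0.3850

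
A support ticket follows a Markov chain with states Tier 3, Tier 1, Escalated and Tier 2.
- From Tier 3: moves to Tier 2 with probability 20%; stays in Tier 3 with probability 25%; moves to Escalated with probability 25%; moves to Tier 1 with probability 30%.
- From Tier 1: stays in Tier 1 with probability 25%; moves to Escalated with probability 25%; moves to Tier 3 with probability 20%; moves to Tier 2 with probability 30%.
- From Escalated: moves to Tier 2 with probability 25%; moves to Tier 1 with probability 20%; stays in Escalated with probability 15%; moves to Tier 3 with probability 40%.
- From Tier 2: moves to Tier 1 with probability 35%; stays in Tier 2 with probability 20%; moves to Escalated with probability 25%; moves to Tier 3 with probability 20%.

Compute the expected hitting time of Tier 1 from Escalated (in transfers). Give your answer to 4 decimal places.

3.7821

Let t(s) be the expected number of transfers to first reach Tier 1 from state s, with t(Tier 1) = 0. Conditioning on the first transfer:
t(Tier 3) = 1 + 0.25·t(Tier 3) + 0.25·t(Escalated) + 0.2·t(Tier 2)
t(Escalated) = 1 + 0.4·t(Tier 3) + 0.15·t(Escalated) + 0.25·t(Tier 2)
t(Tier 2) = 1 + 0.2·t(Tier 3) + 0.25·t(Escalated) + 0.2·t(Tier 2)
Solving: t(Tier 3) = 3.4741, t(Escalated) = 3.7821, t(Tier 2) = 3.3004.
Expected transfers from Escalated to Tier 1: 3.7821.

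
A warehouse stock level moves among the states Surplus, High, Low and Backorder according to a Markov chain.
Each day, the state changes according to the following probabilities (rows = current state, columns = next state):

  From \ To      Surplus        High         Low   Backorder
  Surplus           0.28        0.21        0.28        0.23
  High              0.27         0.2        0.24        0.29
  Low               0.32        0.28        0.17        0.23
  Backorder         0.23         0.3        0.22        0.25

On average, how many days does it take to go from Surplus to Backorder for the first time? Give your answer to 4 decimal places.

4.1069

Let t(s) be the expected number of days to first reach Backorder from state s, with t(Backorder) = 0. Conditioning on the first day:
t(Surplus) = 1 + 0.28·t(Surplus) + 0.21·t(High) + 0.28·t(Low)
t(High) = 1 + 0.27·t(Surplus) + 0.2·t(High) + 0.24·t(Low)
t(Low) = 1 + 0.32·t(Surplus) + 0.28·t(High) + 0.17·t(Low)
Solving: t(Surplus) = 4.1069, t(High) = 3.8636, t(Low) = 4.0916.
Expected days from Surplus to Backorder: 4.1069.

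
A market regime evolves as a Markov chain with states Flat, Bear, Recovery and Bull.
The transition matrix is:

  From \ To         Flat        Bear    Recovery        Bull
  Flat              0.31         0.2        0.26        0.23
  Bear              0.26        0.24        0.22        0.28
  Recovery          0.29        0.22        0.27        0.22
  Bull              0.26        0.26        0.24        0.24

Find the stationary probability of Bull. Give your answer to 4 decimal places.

0.2414

Let the stationary distribution be π with π = πP and π_1 + π_2 + π_3 + π_4 = 1.
π_1 = 0.31·π_1 + 0.26·π_2 + 0.29·π_3 + 0.26·π_4
π_2 = 0.2·π_1 + 0.24·π_2 + 0.22·π_3 + 0.26·π_4
π_3 = 0.26·π_1 + 0.22·π_2 + 0.27·π_3 + 0.24·π_4
Solving with the normalization constraint gives π = (0.2815, 0.2286, 0.2485, 0.2414).
So the stationary probability of Bull is 0.2414.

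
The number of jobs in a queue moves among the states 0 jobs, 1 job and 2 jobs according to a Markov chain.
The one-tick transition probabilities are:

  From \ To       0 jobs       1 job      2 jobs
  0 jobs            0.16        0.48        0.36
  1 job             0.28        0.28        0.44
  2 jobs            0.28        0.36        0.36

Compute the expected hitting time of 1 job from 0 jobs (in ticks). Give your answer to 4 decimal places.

Let t(s) be the expected number of ticks to first reach 1 job from state s, with t(1 job) = 0. Conditioning on the first tick:
t(0 jobs) = 1 + 0.16·t(0 jobs) + 0.36·t(2 jobs)
t(2 jobs) = 1 + 0.28·t(0 jobs) + 0.36·t(2 jobs)
Solving: t(0 jobs) = 2.2894, t(2 jobs) = 2.5641.
Expected ticks from 0 jobs to 1 job: 2.2894.

2.2894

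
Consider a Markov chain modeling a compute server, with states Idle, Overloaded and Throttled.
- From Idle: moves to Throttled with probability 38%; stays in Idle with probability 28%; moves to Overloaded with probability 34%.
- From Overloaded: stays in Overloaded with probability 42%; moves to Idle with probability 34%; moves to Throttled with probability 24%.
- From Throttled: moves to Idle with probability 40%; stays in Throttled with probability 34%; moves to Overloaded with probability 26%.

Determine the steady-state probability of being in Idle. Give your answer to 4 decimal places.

0.3388

Let the stationary distribution be π with π = πP and π_1 + π_2 + π_3 = 1.
π_1 = 0.28·π_1 + 0.34·π_2 + 0.4·π_3
π_2 = 0.34·π_1 + 0.42·π_2 + 0.26·π_3
Solving with the normalization constraint gives π = (0.3388, 0.3418, 0.3194).
So the stationary probability of Idle is 0.3388.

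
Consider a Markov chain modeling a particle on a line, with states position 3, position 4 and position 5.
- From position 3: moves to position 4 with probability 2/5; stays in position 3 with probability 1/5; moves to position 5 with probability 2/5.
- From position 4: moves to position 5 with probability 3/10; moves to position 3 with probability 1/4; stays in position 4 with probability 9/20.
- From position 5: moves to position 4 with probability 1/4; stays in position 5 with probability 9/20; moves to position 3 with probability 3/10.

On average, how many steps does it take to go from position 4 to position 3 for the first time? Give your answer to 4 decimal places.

Let t(s) be the expected number of steps to first reach position 3 from state s, with t(position 3) = 0. Conditioning on the first step:
t(position 4) = 1 + 0.45·t(position 4) + 0.3·t(position 5)
t(position 5) = 1 + 0.25·t(position 4) + 0.45·t(position 5)
Solving: t(position 4) = 3.7363, t(position 5) = 3.5165.
Expected steps from position 4 to position 3: 3.7363.

3.7363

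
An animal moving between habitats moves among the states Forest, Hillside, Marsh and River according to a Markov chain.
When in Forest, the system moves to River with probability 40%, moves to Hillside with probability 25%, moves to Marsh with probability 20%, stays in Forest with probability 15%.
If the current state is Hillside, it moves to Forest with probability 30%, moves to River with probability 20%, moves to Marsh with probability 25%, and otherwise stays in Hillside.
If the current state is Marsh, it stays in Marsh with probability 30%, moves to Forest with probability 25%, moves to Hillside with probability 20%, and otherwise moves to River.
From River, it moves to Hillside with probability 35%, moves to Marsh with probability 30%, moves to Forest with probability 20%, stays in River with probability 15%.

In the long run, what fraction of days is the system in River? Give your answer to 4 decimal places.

Let the stationary distribution be π with π = πP and π_1 + π_2 + π_3 + π_4 = 1.
π_1 = 0.15·π_1 + 0.3·π_2 + 0.25·π_3 + 0.2·π_4
π_2 = 0.25·π_1 + 0.25·π_2 + 0.2·π_3 + 0.35·π_4
π_3 = 0.2·π_1 + 0.25·π_2 + 0.3·π_3 + 0.3·π_4
Solving with the normalization constraint gives π = (0.2280, 0.2614, 0.2641, 0.2465).
So the stationary probability of River is 0.2465.

0.2465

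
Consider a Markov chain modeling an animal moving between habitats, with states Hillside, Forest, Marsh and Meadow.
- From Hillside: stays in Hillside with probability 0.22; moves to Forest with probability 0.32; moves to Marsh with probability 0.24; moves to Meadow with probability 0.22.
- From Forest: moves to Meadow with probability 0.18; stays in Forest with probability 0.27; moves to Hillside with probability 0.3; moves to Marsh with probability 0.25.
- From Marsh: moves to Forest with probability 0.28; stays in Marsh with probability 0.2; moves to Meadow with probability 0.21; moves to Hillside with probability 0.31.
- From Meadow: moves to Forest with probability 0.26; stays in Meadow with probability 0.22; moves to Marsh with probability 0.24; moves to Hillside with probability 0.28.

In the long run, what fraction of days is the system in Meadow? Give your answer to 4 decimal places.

Let the stationary distribution be π with π = πP and π_1 + π_2 + π_3 + π_4 = 1.
π_1 = 0.22·π_1 + 0.3·π_2 + 0.31·π_3 + 0.28·π_4
π_2 = 0.32·π_1 + 0.27·π_2 + 0.28·π_3 + 0.26·π_4
π_3 = 0.24·π_1 + 0.25·π_2 + 0.2·π_3 + 0.24·π_4
Solving with the normalization constraint gives π = (0.2761, 0.2841, 0.2335, 0.2063).
So the stationary probability of Meadow is 0.2063.

0.2063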